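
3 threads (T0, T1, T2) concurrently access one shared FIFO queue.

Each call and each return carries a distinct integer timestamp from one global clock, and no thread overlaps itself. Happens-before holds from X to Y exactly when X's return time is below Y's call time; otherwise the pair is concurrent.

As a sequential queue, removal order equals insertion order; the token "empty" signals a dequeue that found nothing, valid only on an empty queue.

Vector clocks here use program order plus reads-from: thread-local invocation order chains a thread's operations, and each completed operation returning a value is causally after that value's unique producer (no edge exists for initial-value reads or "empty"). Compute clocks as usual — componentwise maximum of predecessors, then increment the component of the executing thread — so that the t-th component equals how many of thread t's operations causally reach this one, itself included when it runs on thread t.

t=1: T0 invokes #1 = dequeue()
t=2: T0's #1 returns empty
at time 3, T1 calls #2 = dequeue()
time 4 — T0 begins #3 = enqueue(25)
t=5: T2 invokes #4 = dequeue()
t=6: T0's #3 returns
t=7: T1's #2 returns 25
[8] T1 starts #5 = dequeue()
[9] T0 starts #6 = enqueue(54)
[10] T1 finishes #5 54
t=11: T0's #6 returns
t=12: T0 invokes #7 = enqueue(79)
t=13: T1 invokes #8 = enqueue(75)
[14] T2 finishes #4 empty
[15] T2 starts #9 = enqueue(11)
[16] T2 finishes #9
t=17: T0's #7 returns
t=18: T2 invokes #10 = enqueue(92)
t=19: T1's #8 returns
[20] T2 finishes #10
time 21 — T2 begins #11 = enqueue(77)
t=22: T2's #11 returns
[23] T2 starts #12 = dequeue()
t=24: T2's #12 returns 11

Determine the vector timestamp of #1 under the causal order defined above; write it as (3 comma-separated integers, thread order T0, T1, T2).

#4 (invocation 5): nothing precedes it; T2's component alone gives (0, 0, 1)
#1 (invocation 1): nothing precedes it; T0's component alone gives (1, 0, 0)
merge at #9 (invoked 15): VC(#4)=(0, 0, 1), own-thread bump on T2 → (0, 0, 2)
merge at #3 (invoked 4): VC(#1)=(1, 0, 0), own-thread bump on T0 → (2, 0, 0)
merge at #10 (invoked 18): VC(#9)=(0, 0, 2), own-thread bump on T2 → (0, 0, 3)
merge at #2 (invoked 3): VC(#3)=(2, 0, 0), own-thread bump on T1 → (2, 1, 0)
merge at #6 (invoked 9): VC(#3)=(2, 0, 0), own-thread bump on T0 → (3, 0, 0)
merge at #11 (invoked 21): VC(#10)=(0, 0, 3), own-thread bump on T2 → (0, 0, 4)
merge at #7 (invoked 12): VC(#6)=(3, 0, 0), own-thread bump on T0 → (4, 0, 0)
merge at #12 (invoked 23): VC(#9)=(0, 0, 2), VC(#11)=(0, 0, 4), own-thread bump on T2 → (0, 0, 5)
merge at #5 (invoked 8): VC(#2)=(2, 1, 0), VC(#6)=(3, 0, 0), own-thread bump on T1 → (3, 2, 0)
merge at #8 (invoked 13): VC(#5)=(3, 2, 0), own-thread bump on T1 → (3, 3, 0)
target: VC(#1) = (1, 0, 0)

(1, 0, 0)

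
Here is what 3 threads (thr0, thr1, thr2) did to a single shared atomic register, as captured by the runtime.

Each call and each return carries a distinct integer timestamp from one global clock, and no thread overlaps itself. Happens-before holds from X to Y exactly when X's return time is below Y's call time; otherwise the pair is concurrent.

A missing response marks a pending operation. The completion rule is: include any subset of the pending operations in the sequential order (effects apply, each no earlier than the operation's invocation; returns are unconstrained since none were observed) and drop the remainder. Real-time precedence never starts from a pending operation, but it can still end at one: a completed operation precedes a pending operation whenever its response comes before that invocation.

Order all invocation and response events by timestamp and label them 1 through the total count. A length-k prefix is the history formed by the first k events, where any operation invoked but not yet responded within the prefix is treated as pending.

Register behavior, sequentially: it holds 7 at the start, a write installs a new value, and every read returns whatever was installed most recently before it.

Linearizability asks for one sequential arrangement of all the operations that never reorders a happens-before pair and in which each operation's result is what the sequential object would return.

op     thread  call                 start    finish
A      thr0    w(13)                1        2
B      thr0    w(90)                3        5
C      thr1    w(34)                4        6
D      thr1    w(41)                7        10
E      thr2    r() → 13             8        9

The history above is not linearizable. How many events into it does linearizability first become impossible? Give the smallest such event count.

9

events 1..8 are still linearizable — one witness is A, B, C:
step 1: A w(13) — value 13
step 2: B w(90) — value 90
step 3: C w(34) — value 34
with event 9 included (E responding at time 9), all real-time-consistent orders fail
no escape via the 1 pending operation (D): every completion choice fails
sample order A, B, C, E (pending dropped) stalls at step 4 — E r() → 13 has no legal effect
sample order A, C, B, E (pending dropped) stalls at step 4 — E r() → 13 has no legal effect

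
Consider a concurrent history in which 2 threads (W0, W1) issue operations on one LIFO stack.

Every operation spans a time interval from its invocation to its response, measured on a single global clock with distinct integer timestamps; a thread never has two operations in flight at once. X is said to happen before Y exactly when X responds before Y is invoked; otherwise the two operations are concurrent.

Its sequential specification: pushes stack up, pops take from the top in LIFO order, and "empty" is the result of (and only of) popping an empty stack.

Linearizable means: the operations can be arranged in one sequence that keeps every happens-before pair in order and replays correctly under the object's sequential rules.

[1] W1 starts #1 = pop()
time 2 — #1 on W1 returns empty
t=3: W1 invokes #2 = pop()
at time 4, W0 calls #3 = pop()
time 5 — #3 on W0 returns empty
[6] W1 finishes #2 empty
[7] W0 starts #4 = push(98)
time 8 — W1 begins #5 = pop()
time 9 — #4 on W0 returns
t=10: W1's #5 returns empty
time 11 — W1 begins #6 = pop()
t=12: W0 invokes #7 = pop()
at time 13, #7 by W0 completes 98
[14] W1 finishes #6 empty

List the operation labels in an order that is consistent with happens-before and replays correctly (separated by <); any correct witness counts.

1. #1 pop() → empty, leaving stack <>
2. #2 pop() → empty, leaving stack <>
3. #3 pop() → empty, leaving stack <>
4. #5 pop() → empty, leaving stack <>
5. #4 push(98), leaving stack <98>
6. #7 pop() → 98, leaving stack <>
7. #6 pop() → empty, leaving stack <>

#1 < #2 < #3 < #5 < #4 < #7 < #6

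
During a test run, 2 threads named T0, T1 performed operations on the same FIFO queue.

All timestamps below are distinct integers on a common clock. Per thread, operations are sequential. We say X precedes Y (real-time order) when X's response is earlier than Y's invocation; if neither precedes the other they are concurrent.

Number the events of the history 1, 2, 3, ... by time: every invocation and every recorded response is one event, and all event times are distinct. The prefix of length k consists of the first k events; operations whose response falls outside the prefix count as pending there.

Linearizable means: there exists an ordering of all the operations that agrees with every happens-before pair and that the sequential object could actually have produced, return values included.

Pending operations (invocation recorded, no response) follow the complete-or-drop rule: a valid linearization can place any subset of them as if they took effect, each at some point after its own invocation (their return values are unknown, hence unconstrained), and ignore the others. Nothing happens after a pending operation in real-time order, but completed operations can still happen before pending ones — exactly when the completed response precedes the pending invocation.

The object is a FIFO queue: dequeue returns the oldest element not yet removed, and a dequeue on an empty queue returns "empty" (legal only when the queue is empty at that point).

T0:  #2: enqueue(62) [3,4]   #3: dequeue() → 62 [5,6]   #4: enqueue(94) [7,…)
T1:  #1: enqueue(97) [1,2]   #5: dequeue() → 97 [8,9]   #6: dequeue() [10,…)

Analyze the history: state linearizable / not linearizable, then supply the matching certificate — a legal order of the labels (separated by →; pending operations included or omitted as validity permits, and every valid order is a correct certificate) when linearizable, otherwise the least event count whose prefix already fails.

through event 5 a valid linearization exists; event 6 (#3 responding at time 6) ends that
one real-time candidate order over the 3 completed operations — the FIFO queue replay rejects it
take #1, #2, #3: step 3 already fails, because #3 dequeue() → 62 cannot occur there

not linearizable — minimal violating prefix: 6 events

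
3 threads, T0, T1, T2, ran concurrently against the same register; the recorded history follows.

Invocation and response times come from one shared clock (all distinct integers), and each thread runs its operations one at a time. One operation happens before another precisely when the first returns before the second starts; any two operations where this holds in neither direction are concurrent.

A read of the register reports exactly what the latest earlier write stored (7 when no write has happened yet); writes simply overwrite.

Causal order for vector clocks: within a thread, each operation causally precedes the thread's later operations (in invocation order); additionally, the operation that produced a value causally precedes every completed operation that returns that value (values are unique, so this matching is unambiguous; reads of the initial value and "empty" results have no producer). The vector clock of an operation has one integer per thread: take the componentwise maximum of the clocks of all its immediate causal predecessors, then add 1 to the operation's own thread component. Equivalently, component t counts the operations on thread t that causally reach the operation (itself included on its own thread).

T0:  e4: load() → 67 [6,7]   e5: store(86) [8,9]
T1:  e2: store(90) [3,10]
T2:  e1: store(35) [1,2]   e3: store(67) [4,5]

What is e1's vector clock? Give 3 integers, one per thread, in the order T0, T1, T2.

(0, 0, 1)

e1, invoked 1, has no incoming edges; only T2's bump applies → (0, 0, 1)
e2, invoked 3, has no incoming edges; only T1's bump applies → (0, 1, 0)
merge at e3 (invoked 4): VC(e1)=(0, 0, 1), own-thread bump on T2 → (0, 0, 2)
merge at e4 (invoked 6): VC(e3)=(0, 0, 2), own-thread bump on T0 → (1, 0, 2)
merge at e5 (invoked 8): VC(e4)=(1, 0, 2), own-thread bump on T0 → (2, 0, 2)
target: VC(e1) = (0, 0, 1)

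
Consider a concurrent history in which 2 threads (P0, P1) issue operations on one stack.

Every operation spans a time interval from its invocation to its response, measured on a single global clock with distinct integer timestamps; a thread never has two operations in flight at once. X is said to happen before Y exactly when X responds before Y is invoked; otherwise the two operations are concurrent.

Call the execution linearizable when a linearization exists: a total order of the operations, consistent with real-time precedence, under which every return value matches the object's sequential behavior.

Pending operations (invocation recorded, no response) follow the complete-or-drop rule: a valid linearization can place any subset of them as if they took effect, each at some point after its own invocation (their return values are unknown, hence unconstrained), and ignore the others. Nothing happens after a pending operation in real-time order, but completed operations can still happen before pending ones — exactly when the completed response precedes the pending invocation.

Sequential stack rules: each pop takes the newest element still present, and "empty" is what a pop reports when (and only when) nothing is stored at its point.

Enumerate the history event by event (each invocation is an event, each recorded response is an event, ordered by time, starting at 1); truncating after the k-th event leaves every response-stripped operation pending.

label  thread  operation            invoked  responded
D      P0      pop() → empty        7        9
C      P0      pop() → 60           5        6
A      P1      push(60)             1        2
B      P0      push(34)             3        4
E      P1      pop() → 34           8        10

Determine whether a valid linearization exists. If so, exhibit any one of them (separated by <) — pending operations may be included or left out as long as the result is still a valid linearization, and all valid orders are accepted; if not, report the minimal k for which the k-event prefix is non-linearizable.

not linearizable — minimal violating prefix: 6 events

cut after 5 events: linearizable; cut after 6 events (C responds, time 6): not linearizable
a single order respects real time; the 3 completed stack operations fail replay along it
sample order A, B, C stalls at step 3 — C pop() → 60 has no legal effect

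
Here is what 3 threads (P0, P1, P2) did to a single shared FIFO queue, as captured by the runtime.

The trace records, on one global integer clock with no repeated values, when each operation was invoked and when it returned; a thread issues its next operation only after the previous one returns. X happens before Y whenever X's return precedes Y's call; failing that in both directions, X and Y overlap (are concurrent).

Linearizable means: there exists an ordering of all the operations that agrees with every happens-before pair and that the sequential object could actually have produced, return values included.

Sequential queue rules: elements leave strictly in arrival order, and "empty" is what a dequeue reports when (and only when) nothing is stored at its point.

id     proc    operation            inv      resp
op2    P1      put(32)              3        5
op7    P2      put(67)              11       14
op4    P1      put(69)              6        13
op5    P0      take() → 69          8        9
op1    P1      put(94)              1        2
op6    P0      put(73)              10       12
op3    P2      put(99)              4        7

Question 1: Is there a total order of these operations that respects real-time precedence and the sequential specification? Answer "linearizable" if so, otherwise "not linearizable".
not linearizable

events 1..8 are fine; event 9 — the response of op5 at time 9 — makes the prefix non-linearizable
checked exhaustively: 2 real-time-consistent orders of 4 completed operations, zero legal FIFO queue replays
every completion of the 1 pending operation (op4) was checked; none linearizes
sample order op1, op2, op3, op5 (pending dropped) stalls at step 4 — op5 take() → 69 has no legal effect
sample order op1, op3, op2, op5 (pending dropped) stalls at step 4 — op5 take() → 69 has no legal effect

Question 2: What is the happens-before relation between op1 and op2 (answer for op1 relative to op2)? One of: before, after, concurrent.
before

op1 spans [1,2], op2 spans [3,5]
resp(op1)=2 < inv(op2)=3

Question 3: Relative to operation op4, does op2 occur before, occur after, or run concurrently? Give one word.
before

op2 spans [3,5], op4 spans [6,13]
resp(op2)=5 < inv(op4)=6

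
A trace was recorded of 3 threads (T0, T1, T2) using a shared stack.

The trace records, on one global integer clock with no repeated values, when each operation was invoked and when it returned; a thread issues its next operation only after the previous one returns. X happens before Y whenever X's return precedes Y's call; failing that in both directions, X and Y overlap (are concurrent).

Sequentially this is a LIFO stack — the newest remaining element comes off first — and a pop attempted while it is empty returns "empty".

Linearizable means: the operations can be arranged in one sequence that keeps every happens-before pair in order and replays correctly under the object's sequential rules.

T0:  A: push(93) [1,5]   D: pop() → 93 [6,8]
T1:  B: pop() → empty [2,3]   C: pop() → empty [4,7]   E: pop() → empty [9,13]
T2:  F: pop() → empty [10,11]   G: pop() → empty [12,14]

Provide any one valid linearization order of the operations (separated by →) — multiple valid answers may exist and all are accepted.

B → A → D → C → E → F → G

step 1: B pop() → empty — stack <>
step 2: A push(93) — stack <93>
step 3: D pop() → 93 — stack <>
step 4: C pop() → empty — stack <>
step 5: E pop() → empty — stack <>
step 6: F pop() → empty — stack <>
step 7: G pop() → empty — stack <>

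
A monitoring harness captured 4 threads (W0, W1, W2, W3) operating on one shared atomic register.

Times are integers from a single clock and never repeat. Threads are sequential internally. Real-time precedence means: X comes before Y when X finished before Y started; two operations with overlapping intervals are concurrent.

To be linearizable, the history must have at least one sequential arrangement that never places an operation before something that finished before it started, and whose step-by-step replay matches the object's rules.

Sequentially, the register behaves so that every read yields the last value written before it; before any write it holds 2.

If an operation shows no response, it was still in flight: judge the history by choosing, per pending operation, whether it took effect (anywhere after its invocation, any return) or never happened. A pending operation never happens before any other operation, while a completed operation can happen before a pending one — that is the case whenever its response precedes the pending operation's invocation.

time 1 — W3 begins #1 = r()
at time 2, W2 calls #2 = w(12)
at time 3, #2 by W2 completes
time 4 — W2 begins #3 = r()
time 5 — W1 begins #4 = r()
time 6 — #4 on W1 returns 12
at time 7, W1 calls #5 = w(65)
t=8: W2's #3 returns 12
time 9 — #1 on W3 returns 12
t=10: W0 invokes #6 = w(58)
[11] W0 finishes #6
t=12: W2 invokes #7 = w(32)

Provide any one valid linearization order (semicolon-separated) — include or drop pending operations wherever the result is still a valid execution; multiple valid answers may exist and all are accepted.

#2; #1; #3; #4; #5; #6

1. #2 w(12), leaving value 12
2. #1 r() → 12, leaving value 12
3. #3 r() → 12, leaving value 12
4. #4 r() → 12, leaving value 12
5. #5 w(65) (pending, included), leaving value 65
6. #6 w(58), leaving value 58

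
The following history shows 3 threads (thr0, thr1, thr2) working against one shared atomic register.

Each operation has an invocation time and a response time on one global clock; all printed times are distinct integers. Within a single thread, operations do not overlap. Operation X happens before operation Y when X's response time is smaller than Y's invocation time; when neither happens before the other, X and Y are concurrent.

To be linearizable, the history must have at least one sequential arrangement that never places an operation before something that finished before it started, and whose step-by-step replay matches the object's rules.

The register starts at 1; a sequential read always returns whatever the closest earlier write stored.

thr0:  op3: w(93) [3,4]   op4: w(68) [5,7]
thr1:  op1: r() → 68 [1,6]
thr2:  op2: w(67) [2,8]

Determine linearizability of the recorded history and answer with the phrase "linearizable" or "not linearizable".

linearizable

witness order: op2, op3, op4, op1
after step 1 (op2 w(67)): value 67
after step 2 (op3 w(93)): value 93
after step 3 (op4 w(68)): value 68
after step 4 (op1 r() → 68): value 68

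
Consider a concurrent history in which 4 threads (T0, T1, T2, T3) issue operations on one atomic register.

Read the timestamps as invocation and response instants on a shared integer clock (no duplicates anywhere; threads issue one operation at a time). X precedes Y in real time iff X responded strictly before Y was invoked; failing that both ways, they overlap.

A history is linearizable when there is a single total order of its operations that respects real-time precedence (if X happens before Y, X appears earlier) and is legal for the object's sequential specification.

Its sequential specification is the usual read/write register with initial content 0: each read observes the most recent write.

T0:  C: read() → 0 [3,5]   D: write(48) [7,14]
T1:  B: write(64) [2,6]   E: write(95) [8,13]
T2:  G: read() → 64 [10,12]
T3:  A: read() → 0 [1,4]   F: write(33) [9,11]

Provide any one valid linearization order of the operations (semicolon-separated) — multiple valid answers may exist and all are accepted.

A; C; B; G; D; E; F

after step 1 (A read() → 0): value 0
after step 2 (C read() → 0): value 0
after step 3 (B write(64)): value 64
after step 4 (G read() → 64): value 64
after step 5 (D write(48)): value 48
after step 6 (E write(95)): value 95
after step 7 (F write(33)): value 33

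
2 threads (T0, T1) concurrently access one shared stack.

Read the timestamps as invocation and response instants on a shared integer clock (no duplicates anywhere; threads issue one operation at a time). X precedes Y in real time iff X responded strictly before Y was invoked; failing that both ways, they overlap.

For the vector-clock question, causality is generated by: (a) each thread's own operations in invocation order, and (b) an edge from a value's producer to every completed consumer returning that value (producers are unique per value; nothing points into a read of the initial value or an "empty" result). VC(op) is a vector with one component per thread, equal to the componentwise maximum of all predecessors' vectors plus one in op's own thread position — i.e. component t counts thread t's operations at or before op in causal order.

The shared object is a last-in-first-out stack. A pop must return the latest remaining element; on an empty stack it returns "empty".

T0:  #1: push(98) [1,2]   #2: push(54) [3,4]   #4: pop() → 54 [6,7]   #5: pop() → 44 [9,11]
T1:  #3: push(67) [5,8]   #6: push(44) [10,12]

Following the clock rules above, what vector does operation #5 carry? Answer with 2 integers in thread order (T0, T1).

VC(#3, invoked at 5): no causal predecessors; +1 on T1 → (0, 1)
VC(#1, invoked at 1): no causal predecessors; +1 on T0 → (1, 0)
merge at #6 (invoked 10): VC(#3)=(0, 1), own-thread bump on T1 → (0, 2)
merge at #2 (invoked 3): VC(#1)=(1, 0), own-thread bump on T0 → (2, 0)
merge at #4 (invoked 6): VC(#2)=(2, 0), own-thread bump on T0 → (3, 0)
merge at #5 (invoked 9): VC(#4)=(3, 0), VC(#6)=(0, 2), own-thread bump on T0 → (4, 2)
target: VC(#5) = (4, 2)

(4, 2)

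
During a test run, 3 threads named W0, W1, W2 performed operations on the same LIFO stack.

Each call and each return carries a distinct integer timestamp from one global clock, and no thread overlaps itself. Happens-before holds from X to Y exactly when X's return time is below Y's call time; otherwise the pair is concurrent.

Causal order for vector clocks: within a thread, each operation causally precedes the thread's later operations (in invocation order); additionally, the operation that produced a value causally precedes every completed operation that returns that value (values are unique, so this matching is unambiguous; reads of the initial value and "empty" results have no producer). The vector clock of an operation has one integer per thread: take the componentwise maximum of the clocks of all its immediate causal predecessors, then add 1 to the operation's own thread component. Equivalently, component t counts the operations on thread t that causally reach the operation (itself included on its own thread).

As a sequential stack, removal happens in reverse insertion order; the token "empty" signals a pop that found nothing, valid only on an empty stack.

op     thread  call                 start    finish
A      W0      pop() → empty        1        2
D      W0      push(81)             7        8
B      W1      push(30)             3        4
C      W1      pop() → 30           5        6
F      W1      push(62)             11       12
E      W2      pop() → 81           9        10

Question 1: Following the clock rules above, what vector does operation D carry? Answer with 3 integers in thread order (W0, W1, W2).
(2, 0, 0)

VC(B, invoked at 3): no causal predecessors; +1 on W1 → (0, 1, 0)
VC(A, invoked at 1): no causal predecessors; +1 on W0 → (1, 0, 0)
C, invoked 5, takes VC(B)=(0, 1, 0) under max, adds 1 for W1 → (0, 2, 0)
D, invoked 7, takes VC(A)=(1, 0, 0) under max, adds 1 for W0 → (2, 0, 0)
F, invoked 11, takes VC(C)=(0, 2, 0) under max, adds 1 for W1 → (0, 3, 0)
E, invoked 9, takes VC(D)=(2, 0, 0) under max, adds 1 for W2 → (2, 0, 1)
target: VC(D) = (2, 0, 0)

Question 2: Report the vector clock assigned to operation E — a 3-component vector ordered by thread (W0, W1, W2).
(2, 0, 1)

root op B, invoked 3: fresh clock plus W1's own tick → (0, 1, 0)
root op A, invoked 1: fresh clock plus W0's own tick → (1, 0, 0)
invoked at 5, C merges VC(B)=(0, 1, 0) and bumps W1's slot → (0, 2, 0)
invoked at 7, D merges VC(A)=(1, 0, 0) and bumps W0's slot → (2, 0, 0)
invoked at 11, F merges VC(C)=(0, 2, 0) and bumps W1's slot → (0, 3, 0)
invoked at 9, E merges VC(D)=(2, 0, 0) and bumps W2's slot → (2, 0, 1)
target: VC(E) = (2, 0, 1)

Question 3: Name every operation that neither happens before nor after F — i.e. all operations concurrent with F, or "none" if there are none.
none

F spans [11,12]; an op avoiding the whole window 11..12 is ordered, any other is concurrent
A [1,2]: before
B [3,4]: before
C [5,6]: before
D [7,8]: before
E [9,10]: before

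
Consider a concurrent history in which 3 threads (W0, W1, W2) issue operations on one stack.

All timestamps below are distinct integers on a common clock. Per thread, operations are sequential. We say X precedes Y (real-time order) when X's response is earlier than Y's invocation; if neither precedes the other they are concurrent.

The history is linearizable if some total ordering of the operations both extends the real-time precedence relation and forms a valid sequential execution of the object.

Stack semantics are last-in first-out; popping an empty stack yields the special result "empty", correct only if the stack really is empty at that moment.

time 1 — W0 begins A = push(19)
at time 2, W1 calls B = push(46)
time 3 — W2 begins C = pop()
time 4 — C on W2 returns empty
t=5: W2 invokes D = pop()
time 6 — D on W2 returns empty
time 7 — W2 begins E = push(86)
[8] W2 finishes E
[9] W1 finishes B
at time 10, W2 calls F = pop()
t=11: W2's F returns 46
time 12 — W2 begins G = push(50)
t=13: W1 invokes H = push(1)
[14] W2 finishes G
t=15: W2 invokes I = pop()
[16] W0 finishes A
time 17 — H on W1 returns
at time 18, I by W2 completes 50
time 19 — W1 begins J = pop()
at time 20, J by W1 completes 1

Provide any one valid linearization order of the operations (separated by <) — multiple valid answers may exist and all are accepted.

1. C pop() → empty, leaving stack <>
2. D pop() → empty, leaving stack <>
3. A push(19), leaving stack <19>
4. E push(86), leaving stack <19,86>
5. B push(46), leaving stack <19,86,46>
6. F pop() → 46, leaving stack <19,86>
7. G push(50), leaving stack <19,86,50>
8. I pop() → 50, leaving stack <19,86>
9. H push(1), leaving stack <19,86,1>
10. J pop() → 1, leaving stack <19,86>

C < D < A < E < B < F < G < I < H < J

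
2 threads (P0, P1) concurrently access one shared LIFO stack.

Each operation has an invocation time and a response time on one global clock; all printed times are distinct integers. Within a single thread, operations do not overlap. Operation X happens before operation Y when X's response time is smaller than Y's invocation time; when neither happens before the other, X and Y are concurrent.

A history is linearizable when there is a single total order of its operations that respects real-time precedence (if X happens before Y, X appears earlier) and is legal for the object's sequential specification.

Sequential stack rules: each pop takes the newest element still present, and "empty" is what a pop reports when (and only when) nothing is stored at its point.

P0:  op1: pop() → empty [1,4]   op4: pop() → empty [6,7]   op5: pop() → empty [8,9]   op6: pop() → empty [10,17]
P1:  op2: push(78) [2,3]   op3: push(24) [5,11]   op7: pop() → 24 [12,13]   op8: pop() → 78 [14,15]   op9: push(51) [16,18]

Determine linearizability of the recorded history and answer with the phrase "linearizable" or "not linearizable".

cut after 6 events: linearizable; cut after 7 events (op4 responds, time 7): not linearizable
real-time-consistent orders of the 3 completed operations: 2 — all fail the LIFO stack replay
including or dropping the 1 pending operation (op3) in any combination fails
sample order op1, op2, op4 (pending dropped) stalls at step 3 — op4 pop() → empty has no legal effect
sample order op2, op1, op4 (pending dropped) stalls at step 2 — op1 pop() → empty has no legal effect

not linearizable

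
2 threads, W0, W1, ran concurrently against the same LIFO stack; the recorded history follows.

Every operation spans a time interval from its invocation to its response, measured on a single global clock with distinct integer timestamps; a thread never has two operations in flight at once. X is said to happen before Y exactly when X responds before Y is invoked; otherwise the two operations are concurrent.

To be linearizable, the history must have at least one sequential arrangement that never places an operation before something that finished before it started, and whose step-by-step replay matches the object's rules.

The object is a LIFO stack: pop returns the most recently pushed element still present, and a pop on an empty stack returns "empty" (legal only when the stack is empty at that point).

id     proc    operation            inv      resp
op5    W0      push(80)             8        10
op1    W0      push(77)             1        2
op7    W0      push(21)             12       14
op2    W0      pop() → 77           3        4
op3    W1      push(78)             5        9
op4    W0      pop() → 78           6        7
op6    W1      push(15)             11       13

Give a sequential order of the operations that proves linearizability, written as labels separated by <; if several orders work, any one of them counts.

op1 < op2 < op3 < op4 < op5 < op6 < op7

step 1: op1 push(77) — stack <77>
step 2: op2 pop() → 77 — stack <>
step 3: op3 push(78) — stack <78>
step 4: op4 pop() → 78 — stack <>
step 5: op5 push(80) — stack <80>
step 6: op6 push(15) — stack <80,15>
step 7: op7 push(21) — stack <80,15,21>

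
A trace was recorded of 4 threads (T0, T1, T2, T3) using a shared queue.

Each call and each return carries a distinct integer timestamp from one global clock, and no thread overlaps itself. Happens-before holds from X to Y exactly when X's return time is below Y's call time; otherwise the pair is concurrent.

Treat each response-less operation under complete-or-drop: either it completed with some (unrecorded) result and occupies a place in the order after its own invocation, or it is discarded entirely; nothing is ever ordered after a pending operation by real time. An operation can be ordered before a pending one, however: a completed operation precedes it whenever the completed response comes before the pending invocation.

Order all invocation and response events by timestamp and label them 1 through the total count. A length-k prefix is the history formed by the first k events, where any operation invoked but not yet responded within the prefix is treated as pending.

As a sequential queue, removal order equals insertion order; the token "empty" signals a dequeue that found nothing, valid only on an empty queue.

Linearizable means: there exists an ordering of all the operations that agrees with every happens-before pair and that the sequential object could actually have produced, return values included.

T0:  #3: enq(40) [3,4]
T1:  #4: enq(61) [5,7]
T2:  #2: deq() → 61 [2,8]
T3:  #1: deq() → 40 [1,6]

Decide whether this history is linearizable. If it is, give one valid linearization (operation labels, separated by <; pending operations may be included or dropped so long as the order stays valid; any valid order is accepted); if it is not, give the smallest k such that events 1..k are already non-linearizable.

linearizable — witness: #3 < #1 < #4 < #2

step 1: #3 enq(40) — queue <40>
step 2: #1 deq() → 40 — queue <>
step 3: #4 enq(61) — queue <61>
step 4: #2 deq() → 61 — queue <>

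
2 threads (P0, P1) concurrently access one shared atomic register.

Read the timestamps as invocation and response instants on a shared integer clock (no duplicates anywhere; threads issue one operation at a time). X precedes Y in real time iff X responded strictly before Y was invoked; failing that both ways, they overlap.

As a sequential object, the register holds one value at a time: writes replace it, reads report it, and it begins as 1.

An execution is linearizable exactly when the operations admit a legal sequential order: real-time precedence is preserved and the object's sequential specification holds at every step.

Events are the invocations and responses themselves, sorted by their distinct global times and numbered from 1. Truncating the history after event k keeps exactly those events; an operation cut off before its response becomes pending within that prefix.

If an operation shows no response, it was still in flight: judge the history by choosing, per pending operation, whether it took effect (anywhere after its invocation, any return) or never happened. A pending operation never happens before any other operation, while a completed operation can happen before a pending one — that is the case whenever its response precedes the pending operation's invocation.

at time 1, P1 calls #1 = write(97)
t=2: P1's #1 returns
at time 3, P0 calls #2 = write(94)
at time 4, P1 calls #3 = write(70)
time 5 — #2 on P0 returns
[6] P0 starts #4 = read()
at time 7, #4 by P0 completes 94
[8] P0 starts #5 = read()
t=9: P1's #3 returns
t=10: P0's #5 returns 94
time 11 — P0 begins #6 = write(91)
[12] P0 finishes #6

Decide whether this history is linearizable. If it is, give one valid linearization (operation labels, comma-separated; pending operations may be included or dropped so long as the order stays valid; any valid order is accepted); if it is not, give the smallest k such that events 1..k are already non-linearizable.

linearizable — witness: #1, #2, #4, #5, #3, #6

1. #1 write(97), leaving value 97
2. #2 write(94), leaving value 94
3. #4 read() → 94, leaving value 94
4. #5 read() → 94, leaving value 94
5. #3 write(70), leaving value 70
6. #6 write(91), leaving value 91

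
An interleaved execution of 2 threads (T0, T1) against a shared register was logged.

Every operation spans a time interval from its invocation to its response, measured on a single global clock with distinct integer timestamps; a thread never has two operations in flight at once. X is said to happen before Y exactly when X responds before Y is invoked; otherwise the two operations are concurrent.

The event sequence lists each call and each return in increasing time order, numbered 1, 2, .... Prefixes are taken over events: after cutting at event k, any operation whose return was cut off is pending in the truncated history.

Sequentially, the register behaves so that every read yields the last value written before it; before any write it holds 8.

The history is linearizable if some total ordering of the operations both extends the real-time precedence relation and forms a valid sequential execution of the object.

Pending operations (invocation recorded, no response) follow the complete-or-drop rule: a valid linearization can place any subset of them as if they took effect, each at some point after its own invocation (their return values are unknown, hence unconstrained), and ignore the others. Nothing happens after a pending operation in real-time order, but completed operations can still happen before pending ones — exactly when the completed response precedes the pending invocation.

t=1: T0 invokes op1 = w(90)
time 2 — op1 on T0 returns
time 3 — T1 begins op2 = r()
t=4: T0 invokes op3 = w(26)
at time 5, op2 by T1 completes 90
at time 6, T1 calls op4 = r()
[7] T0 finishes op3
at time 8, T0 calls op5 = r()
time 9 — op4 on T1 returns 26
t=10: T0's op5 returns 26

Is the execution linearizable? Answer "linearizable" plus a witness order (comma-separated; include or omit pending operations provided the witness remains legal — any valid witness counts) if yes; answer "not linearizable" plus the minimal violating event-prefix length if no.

linearizable — witness: op1, op2, op3, op4, op5

1. op1 w(90), leaving value 90
2. op2 r() → 90, leaving value 90
3. op3 w(26), leaving value 26
4. op4 r() → 26, leaving value 26
5. op5 r() → 26, leaving value 26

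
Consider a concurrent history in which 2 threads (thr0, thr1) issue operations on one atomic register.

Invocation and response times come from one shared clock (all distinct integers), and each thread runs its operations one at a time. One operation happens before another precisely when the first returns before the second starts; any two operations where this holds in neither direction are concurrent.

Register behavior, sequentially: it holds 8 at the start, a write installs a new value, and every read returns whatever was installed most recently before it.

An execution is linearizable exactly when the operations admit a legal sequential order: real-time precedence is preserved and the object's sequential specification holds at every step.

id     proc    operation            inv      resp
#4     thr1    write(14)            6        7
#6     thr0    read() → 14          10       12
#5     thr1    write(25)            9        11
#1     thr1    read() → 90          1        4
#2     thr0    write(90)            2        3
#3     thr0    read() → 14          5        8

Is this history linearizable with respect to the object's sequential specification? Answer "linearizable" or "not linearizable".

a witness: #2, #1, #4, #3, #6, #5
1. #2 write(90), leaving value 90
2. #1 read() → 90, leaving value 90
3. #4 write(14), leaving value 14
4. #3 read() → 14, leaving value 14
5. #6 read() → 14, leaving value 14
6. #5 write(25), leaving value 25

linearizable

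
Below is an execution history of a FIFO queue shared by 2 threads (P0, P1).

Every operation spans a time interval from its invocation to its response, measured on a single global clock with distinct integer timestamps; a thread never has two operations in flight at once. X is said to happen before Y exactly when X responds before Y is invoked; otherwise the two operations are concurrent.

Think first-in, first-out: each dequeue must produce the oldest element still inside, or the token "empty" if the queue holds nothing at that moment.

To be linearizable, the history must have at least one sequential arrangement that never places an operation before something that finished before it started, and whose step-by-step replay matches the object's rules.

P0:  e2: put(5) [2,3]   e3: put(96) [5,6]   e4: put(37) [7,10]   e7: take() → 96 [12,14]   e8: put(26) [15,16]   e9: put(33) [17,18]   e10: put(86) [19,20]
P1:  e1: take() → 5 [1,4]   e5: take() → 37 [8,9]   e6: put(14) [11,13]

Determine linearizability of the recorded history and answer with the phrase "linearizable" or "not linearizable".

through event 8 a valid linearization exists; event 9 (e5 responding at time 9) ends that
every one of the 2 real-time-consistent orders over 4 completed FIFO queue ops fails the sequential spec
no escape via the 1 pending operation (e4): every completion choice fails
take e1, e2, e3, e5 (pending dropped): step 1 already fails, because e1 take() → 5 cannot occur there
take e2, e1, e3, e5 (pending dropped): step 4 already fails, because e5 take() → 37 cannot occur there

not linearizable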